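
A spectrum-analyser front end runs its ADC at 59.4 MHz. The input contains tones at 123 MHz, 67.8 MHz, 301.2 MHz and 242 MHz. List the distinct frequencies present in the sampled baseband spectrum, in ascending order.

fs/2 = 29.7 MHz.
123 MHz mod fs = 4.2 MHz.
4.2 MHz ≤ fs/2 = 29.7 MHz, appears at 4.2 MHz.
67.8 MHz mod fs = 8.4 MHz.
8.4 MHz ≤ fs/2 = 29.7 MHz, appears at 8.4 MHz.
301.2 MHz mod fs = 4.2 MHz.
4.2 MHz ≤ fs/2 = 29.7 MHz, appears at 4.2 MHz.
242 MHz mod fs = 4.4 MHz.
4.4 MHz ≤ fs/2 = 29.7 MHz, appears at 4.4 MHz.
Distinct values: {4.2 MHz, 4.4 MHz, 8.4 MHz}.

4.2 MHz, 4.4 MHz, 8.4 MHz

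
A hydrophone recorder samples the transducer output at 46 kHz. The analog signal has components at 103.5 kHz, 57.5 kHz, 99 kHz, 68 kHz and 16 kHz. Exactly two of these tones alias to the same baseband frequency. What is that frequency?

fs/2 = 23 kHz.
103.5 kHz mod fs = 11.5 kHz.
11.5 kHz ≤ fs/2 = 23 kHz, appears at 11.5 kHz.
57.5 kHz mod fs = 11.5 kHz.
11.5 kHz ≤ fs/2 = 23 kHz, appears at 11.5 kHz.
99 kHz mod fs = 7 kHz.
7 kHz ≤ fs/2 = 23 kHz, appears at 7 kHz.
68 kHz mod fs = 22 kHz.
22 kHz ≤ fs/2 = 23 kHz, appears at 22 kHz.
16 kHz ≤ fs/2 = 23 kHz, passes unchanged.
57.5 kHz and 103.5 kHz both map to 11.5 kHz.

11.5 kHz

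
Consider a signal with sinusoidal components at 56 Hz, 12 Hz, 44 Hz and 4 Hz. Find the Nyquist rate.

112 Hz

Highest-frequency component: 56 Hz.
Nyquist rate = 2 × 56 Hz = 112 Hz.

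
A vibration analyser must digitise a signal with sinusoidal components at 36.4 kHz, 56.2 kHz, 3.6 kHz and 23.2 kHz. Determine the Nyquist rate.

Highest-frequency component: 56.2 kHz.
Nyquist rate = 2 × 56.2 kHz = 112.4 kHz.

112.4 kHz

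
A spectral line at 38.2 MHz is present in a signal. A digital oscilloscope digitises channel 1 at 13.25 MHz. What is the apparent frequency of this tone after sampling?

38.2 MHz mod fs = 11.7 MHz.
11.7 MHz > fs/2 = 6.625 MHz, folds to fs − 11.7 MHz = 1.55 MHz.

1.55 MHz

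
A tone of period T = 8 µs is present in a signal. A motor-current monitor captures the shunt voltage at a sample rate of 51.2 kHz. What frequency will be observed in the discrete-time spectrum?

T = 8 µs → f = 1/T = 125 kHz.
125 kHz mod fs = 22.6 kHz.
22.6 kHz ≤ fs/2 = 25.6 kHz, appears at 22.6 kHz.

22.6 kHz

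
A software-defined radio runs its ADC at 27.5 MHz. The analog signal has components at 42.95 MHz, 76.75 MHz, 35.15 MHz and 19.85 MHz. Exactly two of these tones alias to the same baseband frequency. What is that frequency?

7.65 MHz

fs/2 = 13.75 MHz.
42.95 MHz mod fs = 15.45 MHz.
15.45 MHz > fs/2 = 13.75 MHz, folds to fs − 15.45 MHz = 12.05 MHz.
76.75 MHz mod fs = 21.75 MHz.
21.75 MHz > fs/2 = 13.75 MHz, folds to fs − 21.75 MHz = 5.75 MHz.
35.15 MHz mod fs = 7.65 MHz.
7.65 MHz ≤ fs/2 = 13.75 MHz, appears at 7.65 MHz.
19.85 MHz > fs/2 = 13.75 MHz, folds to fs − 19.85 MHz = 7.65 MHz.
19.85 MHz and 35.15 MHz both map to 7.65 MHz.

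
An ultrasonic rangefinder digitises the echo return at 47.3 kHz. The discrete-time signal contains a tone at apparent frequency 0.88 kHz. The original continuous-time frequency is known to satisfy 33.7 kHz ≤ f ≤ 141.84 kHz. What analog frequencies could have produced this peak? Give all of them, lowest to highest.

46.42 kHz, 48.18 kHz, 93.72 kHz, 95.48 kHz, 141.02 kHz

Frequencies that alias to 0.88 kHz are k·fs ± 0.88 kHz for integer k ≥ 0.
k=0: 0.88 kHz.
k=1: 46.42 kHz, 48.18 kHz.
k=2: 93.72 kHz, 95.48 kHz.
k=3: 141.02 kHz, 142.78 kHz.
k=4: 188.32 kHz, 190.08 kHz.
Within [33.7 kHz, 141.84 kHz]: 46.42 kHz, 48.18 kHz, 93.72 kHz, 95.48 kHz, 141.02 kHz.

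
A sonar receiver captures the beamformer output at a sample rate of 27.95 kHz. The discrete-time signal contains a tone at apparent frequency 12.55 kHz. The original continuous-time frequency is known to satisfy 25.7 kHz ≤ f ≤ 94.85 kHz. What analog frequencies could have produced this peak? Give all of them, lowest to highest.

40.5 kHz, 43.35 kHz, 68.45 kHz, 71.3 kHz

Frequencies that alias to 12.55 kHz are k·fs ± 12.55 kHz for integer k ≥ 0.
k=0: 12.55 kHz.
k=1: 15.4 kHz, 40.5 kHz.
k=2: 43.35 kHz, 68.45 kHz.
k=3: 71.3 kHz, 96.4 kHz.
k=4: 99.25 kHz, 124.35 kHz.
Within [25.7 kHz, 94.85 kHz]: 40.5 kHz, 43.35 kHz, 68.45 kHz, 71.3 kHz.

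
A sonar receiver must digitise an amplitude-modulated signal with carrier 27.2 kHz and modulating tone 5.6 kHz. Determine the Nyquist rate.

AM sidebands sit at fc ± fm = 21.6 kHz and 32.8 kHz.
Highest-frequency component: 32.8 kHz.
Nyquist rate = 2 × 32.8 kHz = 65.6 kHz.

65.6 kHz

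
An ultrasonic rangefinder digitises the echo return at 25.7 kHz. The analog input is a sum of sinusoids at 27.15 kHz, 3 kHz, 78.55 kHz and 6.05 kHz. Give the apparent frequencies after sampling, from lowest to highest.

fs/2 = 12.85 kHz.
27.15 kHz mod fs = 1.45 kHz.
1.45 kHz ≤ fs/2 = 12.85 kHz, appears at 1.45 kHz.
3 kHz ≤ fs/2 = 12.85 kHz, passes unchanged.
78.55 kHz mod fs = 1.45 kHz.
1.45 kHz ≤ fs/2 = 12.85 kHz, appears at 1.45 kHz.
6.05 kHz ≤ fs/2 = 12.85 kHz, passes unchanged.
Distinct values: {1.45 kHz, 3 kHz, 6.05 kHz}.

1.45 kHz, 3 kHz, 6.05 kHz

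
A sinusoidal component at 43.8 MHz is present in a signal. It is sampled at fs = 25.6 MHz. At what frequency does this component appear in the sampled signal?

43.8 MHz mod fs = 18.2 MHz.
18.2 MHz > fs/2 = 12.8 MHz, folds to fs − 18.2 MHz = 7.4 MHz.

7.4 MHz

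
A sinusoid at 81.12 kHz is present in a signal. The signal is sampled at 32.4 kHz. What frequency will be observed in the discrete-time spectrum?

16.08 kHz

81.12 kHz mod fs = 16.32 kHz.
16.32 kHz > fs/2 = 16.2 kHz, folds to fs − 16.32 kHz = 16.08 kHz.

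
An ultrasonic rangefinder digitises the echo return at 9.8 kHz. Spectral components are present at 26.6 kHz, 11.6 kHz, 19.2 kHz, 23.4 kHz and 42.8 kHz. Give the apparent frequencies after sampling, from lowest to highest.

fs/2 = 4.9 kHz.
26.6 kHz mod fs = 7 kHz.
7 kHz > fs/2 = 4.9 kHz, folds to fs − 7 kHz = 2.8 kHz.
11.6 kHz mod fs = 1.8 kHz.
1.8 kHz ≤ fs/2 = 4.9 kHz, appears at 1.8 kHz.
19.2 kHz mod fs = 9.4 kHz.
9.4 kHz > fs/2 = 4.9 kHz, folds to fs − 9.4 kHz = 0.4 kHz.
23.4 kHz mod fs = 3.8 kHz.
3.8 kHz ≤ fs/2 = 4.9 kHz, appears at 3.8 kHz.
42.8 kHz mod fs = 3.6 kHz.
3.6 kHz ≤ fs/2 = 4.9 kHz, appears at 3.6 kHz.
Distinct values: {0.4 kHz, 1.8 kHz, 2.8 kHz, 3.6 kHz, 3.8 kHz}.

0.4 kHz, 1.8 kHz, 2.8 kHz, 3.6 kHz, 3.8 kHz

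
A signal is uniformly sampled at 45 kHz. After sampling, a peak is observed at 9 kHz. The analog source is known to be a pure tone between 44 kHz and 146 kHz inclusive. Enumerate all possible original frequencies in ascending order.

54 kHz, 81 kHz, 99 kHz, 126 kHz, 144 kHz

Frequencies that alias to 9 kHz are k·fs ± 9 kHz for integer k ≥ 0.
k=0: 9 kHz.
k=1: 36 kHz, 54 kHz.
k=2: 81 kHz, 99 kHz.
k=3: 126 kHz, 144 kHz.
k=4: 171 kHz, 189 kHz.
Within [44 kHz, 146 kHz]: 54 kHz, 81 kHz, 99 kHz, 126 kHz, 144 kHz.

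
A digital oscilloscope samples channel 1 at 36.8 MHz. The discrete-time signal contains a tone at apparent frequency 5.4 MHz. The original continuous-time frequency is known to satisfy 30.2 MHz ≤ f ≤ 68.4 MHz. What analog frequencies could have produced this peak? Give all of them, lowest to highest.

Frequencies that alias to 5.4 MHz are k·fs ± 5.4 MHz for integer k ≥ 0.
k=0: 5.4 MHz.
k=1: 31.4 MHz, 42.2 MHz.
k=2: 68.2 MHz, 79 MHz.
k=3: 105 MHz, 115.8 MHz.
Within [30.2 MHz, 68.4 MHz]: 31.4 MHz, 42.2 MHz, 68.2 MHz.

31.4 MHz, 42.2 MHz, 68.2 MHz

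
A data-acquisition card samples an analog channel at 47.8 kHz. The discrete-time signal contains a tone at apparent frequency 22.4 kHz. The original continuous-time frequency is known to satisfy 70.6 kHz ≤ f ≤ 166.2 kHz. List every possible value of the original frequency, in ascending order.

Frequencies that alias to 22.4 kHz are k·fs ± 22.4 kHz for integer k ≥ 0.
k=0: 22.4 kHz.
k=1: 25.4 kHz, 70.2 kHz.
k=2: 73.2 kHz, 118 kHz.
k=3: 121 kHz, 165.8 kHz.
k=4: 168.8 kHz, 213.6 kHz.
Within [70.6 kHz, 166.2 kHz]: 73.2 kHz, 118 kHz, 121 kHz, 165.8 kHz.

73.2 kHz, 118 kHz, 121 kHz, 165.8 kHz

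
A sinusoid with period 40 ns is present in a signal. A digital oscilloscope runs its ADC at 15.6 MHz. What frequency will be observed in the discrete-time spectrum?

T = 40 ns → f = 1/T = 25 MHz.
25 MHz mod fs = 9.4 MHz.
9.4 MHz > fs/2 = 7.8 MHz, folds to fs − 9.4 MHz = 6.2 MHz.

6.2 MHz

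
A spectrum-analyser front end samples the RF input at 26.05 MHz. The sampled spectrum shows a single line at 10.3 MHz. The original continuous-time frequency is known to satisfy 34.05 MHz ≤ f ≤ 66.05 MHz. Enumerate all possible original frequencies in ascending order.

Frequencies that alias to 10.3 MHz are k·fs ± 10.3 MHz for integer k ≥ 0.
k=0: 10.3 MHz.
k=1: 15.75 MHz, 36.35 MHz.
k=2: 41.8 MHz, 62.4 MHz.
k=3: 67.85 MHz, 88.45 MHz.
Within [34.05 MHz, 66.05 MHz]: 36.35 MHz, 41.8 MHz, 62.4 MHz.

36.35 MHz, 41.8 MHz, 62.4 MHz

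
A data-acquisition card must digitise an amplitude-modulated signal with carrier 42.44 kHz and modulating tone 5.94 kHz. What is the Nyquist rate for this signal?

96.76 kHz

AM sidebands sit at fc ± fm = 36.5 kHz and 48.38 kHz.
Highest-frequency component: 48.38 kHz.
Nyquist rate = 2 × 48.38 kHz = 96.76 kHz.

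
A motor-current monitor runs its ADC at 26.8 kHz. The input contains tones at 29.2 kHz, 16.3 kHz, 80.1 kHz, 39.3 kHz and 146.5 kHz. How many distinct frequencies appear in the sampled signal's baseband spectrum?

fs/2 = 13.4 kHz.
29.2 kHz mod fs = 2.4 kHz.
2.4 kHz ≤ fs/2 = 13.4 kHz, appears at 2.4 kHz.
16.3 kHz > fs/2 = 13.4 kHz, folds to fs − 16.3 kHz = 10.5 kHz.
80.1 kHz mod fs = 26.5 kHz.
26.5 kHz > fs/2 = 13.4 kHz, folds to fs − 26.5 kHz = 0.3 kHz.
39.3 kHz mod fs = 12.5 kHz.
12.5 kHz ≤ fs/2 = 13.4 kHz, appears at 12.5 kHz.
146.5 kHz mod fs = 12.5 kHz.
12.5 kHz ≤ fs/2 = 13.4 kHz, appears at 12.5 kHz.
Distinct values: {0.3 kHz, 2.4 kHz, 10.5 kHz, 12.5 kHz} → 4.

4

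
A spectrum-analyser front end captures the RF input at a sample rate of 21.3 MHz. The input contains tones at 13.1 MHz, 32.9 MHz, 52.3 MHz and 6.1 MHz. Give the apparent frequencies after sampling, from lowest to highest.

fs/2 = 10.65 MHz.
13.1 MHz > fs/2 = 10.65 MHz, folds to fs − 13.1 MHz = 8.2 MHz.
32.9 MHz mod fs = 11.6 MHz.
11.6 MHz > fs/2 = 10.65 MHz, folds to fs − 11.6 MHz = 9.7 MHz.
52.3 MHz mod fs = 9.7 MHz.
9.7 MHz ≤ fs/2 = 10.65 MHz, appears at 9.7 MHz.
6.1 MHz ≤ fs/2 = 10.65 MHz, passes unchanged.
Distinct values: {6.1 MHz, 8.2 MHz, 9.7 MHz}.

6.1 MHz, 8.2 MHz, 9.7 MHz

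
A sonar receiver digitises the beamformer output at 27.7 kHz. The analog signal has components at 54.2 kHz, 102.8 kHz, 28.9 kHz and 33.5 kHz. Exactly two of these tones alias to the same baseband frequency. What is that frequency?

fs/2 = 13.85 kHz.
54.2 kHz mod fs = 26.5 kHz.
26.5 kHz > fs/2 = 13.85 kHz, folds to fs − 26.5 kHz = 1.2 kHz.
102.8 kHz mod fs = 19.7 kHz.
19.7 kHz > fs/2 = 13.85 kHz, folds to fs − 19.7 kHz = 8 kHz.
28.9 kHz mod fs = 1.2 kHz.
1.2 kHz ≤ fs/2 = 13.85 kHz, appears at 1.2 kHz.
33.5 kHz mod fs = 5.8 kHz.
5.8 kHz ≤ fs/2 = 13.85 kHz, appears at 5.8 kHz.
28.9 kHz and 54.2 kHz both map to 1.2 kHz.

1.2 kHz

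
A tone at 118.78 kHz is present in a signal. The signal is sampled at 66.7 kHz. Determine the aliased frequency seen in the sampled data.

118.78 kHz mod fs = 52.08 kHz.
52.08 kHz > fs/2 = 33.35 kHz, folds to fs − 52.08 kHz = 14.62 kHz.

14.62 kHz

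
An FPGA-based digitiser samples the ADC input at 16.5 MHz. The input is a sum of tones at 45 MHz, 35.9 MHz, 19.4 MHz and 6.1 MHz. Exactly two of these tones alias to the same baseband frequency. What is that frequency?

fs/2 = 8.25 MHz.
45 MHz mod fs = 12 MHz.
12 MHz > fs/2 = 8.25 MHz, folds to fs − 12 MHz = 4.5 MHz.
35.9 MHz mod fs = 2.9 MHz.
2.9 MHz ≤ fs/2 = 8.25 MHz, appears at 2.9 MHz.
19.4 MHz mod fs = 2.9 MHz.
2.9 MHz ≤ fs/2 = 8.25 MHz, appears at 2.9 MHz.
6.1 MHz ≤ fs/2 = 8.25 MHz, passes unchanged.
19.4 MHz and 35.9 MHz both map to 2.9 MHz.

2.9 MHz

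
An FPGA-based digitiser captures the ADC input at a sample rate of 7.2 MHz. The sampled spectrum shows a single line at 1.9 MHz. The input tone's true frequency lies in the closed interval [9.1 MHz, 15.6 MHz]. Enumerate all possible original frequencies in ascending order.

9.1 MHz, 12.5 MHz

Frequencies that alias to 1.9 MHz are k·fs ± 1.9 MHz for integer k ≥ 0.
k=0: 1.9 MHz.
k=1: 5.3 MHz, 9.1 MHz.
k=2: 12.5 MHz, 16.3 MHz.
k=3: 19.7 MHz, 23.5 MHz.
Within [9.1 MHz, 15.6 MHz]: 9.1 MHz, 12.5 MHz.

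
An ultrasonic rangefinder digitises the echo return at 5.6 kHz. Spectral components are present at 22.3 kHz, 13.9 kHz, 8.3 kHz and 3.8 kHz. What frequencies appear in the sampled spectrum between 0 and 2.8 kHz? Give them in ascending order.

0.1 kHz, 1.8 kHz, 2.7 kHz

fs/2 = 2.8 kHz.
22.3 kHz mod fs = 5.5 kHz.
5.5 kHz > fs/2 = 2.8 kHz, folds to fs − 5.5 kHz = 0.1 kHz.
13.9 kHz mod fs = 2.7 kHz.
2.7 kHz ≤ fs/2 = 2.8 kHz, appears at 2.7 kHz.
8.3 kHz mod fs = 2.7 kHz.
2.7 kHz ≤ fs/2 = 2.8 kHz, appears at 2.7 kHz.
3.8 kHz > fs/2 = 2.8 kHz, folds to fs − 3.8 kHz = 1.8 kHz.
Distinct values: {0.1 kHz, 1.8 kHz, 2.7 kHz}.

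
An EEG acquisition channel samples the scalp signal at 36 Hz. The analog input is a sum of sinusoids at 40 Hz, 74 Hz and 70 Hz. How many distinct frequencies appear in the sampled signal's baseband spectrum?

fs/2 = 18 Hz.
40 Hz mod fs = 4 Hz.
4 Hz ≤ fs/2 = 18 Hz, appears at 4 Hz.
74 Hz mod fs = 2 Hz.
2 Hz ≤ fs/2 = 18 Hz, appears at 2 Hz.
70 Hz mod fs = 34 Hz.
34 Hz > fs/2 = 18 Hz, folds to fs − 34 Hz = 2 Hz.
Distinct values: {2 Hz, 4 Hz} → 2.

2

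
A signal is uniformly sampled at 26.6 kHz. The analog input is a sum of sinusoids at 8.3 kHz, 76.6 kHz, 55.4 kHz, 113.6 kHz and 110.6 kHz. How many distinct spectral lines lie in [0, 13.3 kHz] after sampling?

5

fs/2 = 13.3 kHz.
8.3 kHz ≤ fs/2 = 13.3 kHz, passes unchanged.
76.6 kHz mod fs = 23.4 kHz.
23.4 kHz > fs/2 = 13.3 kHz, folds to fs − 23.4 kHz = 3.2 kHz.
55.4 kHz mod fs = 2.2 kHz.
2.2 kHz ≤ fs/2 = 13.3 kHz, appears at 2.2 kHz.
113.6 kHz mod fs = 7.2 kHz.
7.2 kHz ≤ fs/2 = 13.3 kHz, appears at 7.2 kHz.
110.6 kHz mod fs = 4.2 kHz.
4.2 kHz ≤ fs/2 = 13.3 kHz, appears at 4.2 kHz.
Distinct values: {2.2 kHz, 3.2 kHz, 4.2 kHz, 7.2 kHz, 8.3 kHz} → 5.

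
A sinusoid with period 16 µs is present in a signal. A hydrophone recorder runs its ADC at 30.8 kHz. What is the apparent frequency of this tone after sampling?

T = 16 µs → f = 1/T = 62.5 kHz.
62.5 kHz mod fs = 0.9 kHz.
0.9 kHz ≤ fs/2 = 15.4 kHz, appears at 0.9 kHz.

0.9 kHz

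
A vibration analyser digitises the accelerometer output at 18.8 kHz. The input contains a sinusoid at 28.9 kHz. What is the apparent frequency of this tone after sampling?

28.9 kHz mod fs = 10.1 kHz.
10.1 kHz > fs/2 = 9.4 kHz, folds to fs − 10.1 kHz = 8.7 kHz.

8.7 kHz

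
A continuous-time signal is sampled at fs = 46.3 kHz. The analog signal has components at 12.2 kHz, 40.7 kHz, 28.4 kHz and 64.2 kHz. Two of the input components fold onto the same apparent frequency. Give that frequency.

fs/2 = 23.15 kHz.
12.2 kHz ≤ fs/2 = 23.15 kHz, passes unchanged.
40.7 kHz > fs/2 = 23.15 kHz, folds to fs − 40.7 kHz = 5.6 kHz.
28.4 kHz > fs/2 = 23.15 kHz, folds to fs − 28.4 kHz = 17.9 kHz.
64.2 kHz mod fs = 17.9 kHz.
17.9 kHz ≤ fs/2 = 23.15 kHz, appears at 17.9 kHz.
28.4 kHz and 64.2 kHz both map to 17.9 kHz.

17.9 kHz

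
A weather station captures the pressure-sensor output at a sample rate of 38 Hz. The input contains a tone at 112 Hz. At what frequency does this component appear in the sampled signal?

112 Hz mod fs = 36 Hz.
36 Hz > fs/2 = 19 Hz, folds to fs − 36 Hz = 2 Hz.

2 Hz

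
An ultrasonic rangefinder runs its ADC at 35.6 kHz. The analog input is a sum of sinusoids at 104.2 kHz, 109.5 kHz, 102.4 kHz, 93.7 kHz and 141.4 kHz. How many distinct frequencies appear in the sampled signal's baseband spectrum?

5

fs/2 = 17.8 kHz.
104.2 kHz mod fs = 33 kHz.
33 kHz > fs/2 = 17.8 kHz, folds to fs − 33 kHz = 2.6 kHz.
109.5 kHz mod fs = 2.7 kHz.
2.7 kHz ≤ fs/2 = 17.8 kHz, appears at 2.7 kHz.
102.4 kHz mod fs = 31.2 kHz.
31.2 kHz > fs/2 = 17.8 kHz, folds to fs − 31.2 kHz = 4.4 kHz.
93.7 kHz mod fs = 22.5 kHz.
22.5 kHz > fs/2 = 17.8 kHz, folds to fs − 22.5 kHz = 13.1 kHz.
141.4 kHz mod fs = 34.6 kHz.
34.6 kHz > fs/2 = 17.8 kHz, folds to fs − 34.6 kHz = 1 kHz.
Distinct values: {1 kHz, 2.6 kHz, 2.7 kHz, 4.4 kHz, 13.1 kHz} → 5.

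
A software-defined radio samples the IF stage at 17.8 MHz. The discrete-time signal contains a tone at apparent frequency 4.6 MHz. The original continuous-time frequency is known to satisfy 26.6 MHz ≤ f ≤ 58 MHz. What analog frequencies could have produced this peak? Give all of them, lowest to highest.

31 MHz, 40.2 MHz, 48.8 MHz, 58 MHz

Frequencies that alias to 4.6 MHz are k·fs ± 4.6 MHz for integer k ≥ 0.
k=0: 4.6 MHz.
k=1: 13.2 MHz, 22.4 MHz.
k=2: 31 MHz, 40.2 MHz.
k=3: 48.8 MHz, 58 MHz.
k=4: 66.6 MHz, 75.8 MHz.
Within [26.6 MHz, 58 MHz]: 31 MHz, 40.2 MHz, 48.8 MHz, 58 MHz.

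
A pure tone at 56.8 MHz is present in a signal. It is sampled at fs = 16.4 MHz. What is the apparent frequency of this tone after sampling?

7.6 MHz

56.8 MHz mod fs = 7.6 MHz.
7.6 MHz ≤ fs/2 = 8.2 MHz, appears at 7.6 MHz.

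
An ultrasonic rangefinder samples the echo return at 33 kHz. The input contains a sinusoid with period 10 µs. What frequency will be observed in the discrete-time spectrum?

T = 10 µs → f = 1/T = 100 kHz.
100 kHz mod fs = 1 kHz.
1 kHz ≤ fs/2 = 16.5 kHz, appears at 1 kHz.

1 kHz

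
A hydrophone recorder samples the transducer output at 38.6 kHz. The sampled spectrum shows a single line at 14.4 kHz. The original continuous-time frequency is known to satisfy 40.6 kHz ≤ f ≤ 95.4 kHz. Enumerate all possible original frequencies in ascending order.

Frequencies that alias to 14.4 kHz are k·fs ± 14.4 kHz for integer k ≥ 0.
k=0: 14.4 kHz.
k=1: 24.2 kHz, 53 kHz.
k=2: 62.8 kHz, 91.6 kHz.
k=3: 101.4 kHz, 130.2 kHz.
Within [40.6 kHz, 95.4 kHz]: 53 kHz, 62.8 kHz, 91.6 kHz.

53 kHz, 62.8 kHz, 91.6 kHz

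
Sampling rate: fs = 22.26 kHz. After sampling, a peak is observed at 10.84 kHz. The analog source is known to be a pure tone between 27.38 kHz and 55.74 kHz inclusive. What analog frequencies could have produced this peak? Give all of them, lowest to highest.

33.1 kHz, 33.68 kHz, 55.36 kHz

Frequencies that alias to 10.84 kHz are k·fs ± 10.84 kHz for integer k ≥ 0.
k=0: 10.84 kHz.
k=1: 11.42 kHz, 33.1 kHz.
k=2: 33.68 kHz, 55.36 kHz.
k=3: 55.94 kHz, 77.62 kHz.
Within [27.38 kHz, 55.74 kHz]: 33.1 kHz, 33.68 kHz, 55.36 kHz.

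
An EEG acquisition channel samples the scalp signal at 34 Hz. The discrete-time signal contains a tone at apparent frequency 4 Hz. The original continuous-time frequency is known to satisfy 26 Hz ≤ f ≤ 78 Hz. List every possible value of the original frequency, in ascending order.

Frequencies that alias to 4 Hz are k·fs ± 4 Hz for integer k ≥ 0.
k=0: 4 Hz.
k=1: 30 Hz, 38 Hz.
k=2: 64 Hz, 72 Hz.
k=3: 98 Hz, 106 Hz.
Within [26 Hz, 78 Hz]: 30 Hz, 38 Hz, 64 Hz, 72 Hz.

30 Hz, 38 Hz, 64 Hz, 72 Hz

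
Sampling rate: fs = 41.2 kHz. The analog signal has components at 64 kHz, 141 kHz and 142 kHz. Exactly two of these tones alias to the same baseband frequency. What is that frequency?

18.4 kHz

fs/2 = 20.6 kHz.
64 kHz mod fs = 22.8 kHz.
22.8 kHz > fs/2 = 20.6 kHz, folds to fs − 22.8 kHz = 18.4 kHz.
141 kHz mod fs = 17.4 kHz.
17.4 kHz ≤ fs/2 = 20.6 kHz, appears at 17.4 kHz.
142 kHz mod fs = 18.4 kHz.
18.4 kHz ≤ fs/2 = 20.6 kHz, appears at 18.4 kHz.
64 kHz and 142 kHz both map to 18.4 kHz.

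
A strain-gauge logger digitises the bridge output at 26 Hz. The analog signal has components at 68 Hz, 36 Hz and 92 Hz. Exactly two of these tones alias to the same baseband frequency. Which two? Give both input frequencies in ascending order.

36 Hz, 68 Hz

fs/2 = 13 Hz.
68 Hz mod fs = 16 Hz.
16 Hz > fs/2 = 13 Hz, folds to fs − 16 Hz = 10 Hz.
36 Hz mod fs = 10 Hz.
10 Hz ≤ fs/2 = 13 Hz, appears at 10 Hz.
92 Hz mod fs = 14 Hz.
14 Hz > fs/2 = 13 Hz, folds to fs − 14 Hz = 12 Hz.
36 Hz and 68 Hz both map to 10 Hz.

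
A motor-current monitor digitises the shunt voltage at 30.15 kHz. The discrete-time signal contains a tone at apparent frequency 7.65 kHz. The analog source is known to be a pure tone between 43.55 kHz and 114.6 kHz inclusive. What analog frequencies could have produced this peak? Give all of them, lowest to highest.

52.65 kHz, 67.95 kHz, 82.8 kHz, 98.1 kHz, 112.95 kHz

Frequencies that alias to 7.65 kHz are k·fs ± 7.65 kHz for integer k ≥ 0.
k=0: 7.65 kHz.
k=1: 22.5 kHz, 37.8 kHz.
k=2: 52.65 kHz, 67.95 kHz.
k=3: 82.8 kHz, 98.1 kHz.
k=4: 112.95 kHz, 128.25 kHz.
k=5: 143.1 kHz, 158.4 kHz.
Within [43.55 kHz, 114.6 kHz]: 52.65 kHz, 67.95 kHz, 82.8 kHz, 98.1 kHz, 112.95 kHz.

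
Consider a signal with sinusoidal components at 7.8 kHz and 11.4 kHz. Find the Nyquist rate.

22.8 kHz

Highest-frequency component: 11.4 kHz.
Nyquist rate = 2 × 11.4 kHz = 22.8 kHz.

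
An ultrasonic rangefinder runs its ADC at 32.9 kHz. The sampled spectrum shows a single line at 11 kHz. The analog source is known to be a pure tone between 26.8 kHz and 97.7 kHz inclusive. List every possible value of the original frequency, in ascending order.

Frequencies that alias to 11 kHz are k·fs ± 11 kHz for integer k ≥ 0.
k=0: 11 kHz.
k=1: 21.9 kHz, 43.9 kHz.
k=2: 54.8 kHz, 76.8 kHz.
k=3: 87.7 kHz, 109.7 kHz.
k=4: 120.6 kHz, 142.6 kHz.
Within [26.8 kHz, 97.7 kHz]: 43.9 kHz, 54.8 kHz, 76.8 kHz, 87.7 kHz.

43.9 kHz, 54.8 kHz, 76.8 kHz, 87.7 kHz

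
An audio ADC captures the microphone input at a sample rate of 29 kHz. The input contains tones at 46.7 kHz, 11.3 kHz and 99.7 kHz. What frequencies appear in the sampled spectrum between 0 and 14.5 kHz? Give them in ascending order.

11.3 kHz, 12.7 kHz

fs/2 = 14.5 kHz.
46.7 kHz mod fs = 17.7 kHz.
17.7 kHz > fs/2 = 14.5 kHz, folds to fs − 17.7 kHz = 11.3 kHz.
11.3 kHz ≤ fs/2 = 14.5 kHz, passes unchanged.
99.7 kHz mod fs = 12.7 kHz.
12.7 kHz ≤ fs/2 = 14.5 kHz, appears at 12.7 kHz.
Distinct values: {11.3 kHz, 12.7 kHz}.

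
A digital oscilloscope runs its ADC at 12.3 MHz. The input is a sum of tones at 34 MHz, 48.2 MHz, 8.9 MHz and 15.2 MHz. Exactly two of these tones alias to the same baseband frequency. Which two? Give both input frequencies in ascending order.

fs/2 = 6.15 MHz.
34 MHz mod fs = 9.4 MHz.
9.4 MHz > fs/2 = 6.15 MHz, folds to fs − 9.4 MHz = 2.9 MHz.
48.2 MHz mod fs = 11.3 MHz.
11.3 MHz > fs/2 = 6.15 MHz, folds to fs − 11.3 MHz = 1 MHz.
8.9 MHz > fs/2 = 6.15 MHz, folds to fs − 8.9 MHz = 3.4 MHz.
15.2 MHz mod fs = 2.9 MHz.
2.9 MHz ≤ fs/2 = 6.15 MHz, appears at 2.9 MHz.
15.2 MHz and 34 MHz both map to 2.9 MHz.

15.2 MHz, 34 MHz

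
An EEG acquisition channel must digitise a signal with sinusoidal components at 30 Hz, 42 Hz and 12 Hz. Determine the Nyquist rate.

84 Hz

Highest-frequency component: 42 Hz.
Nyquist rate = 2 × 42 Hz = 84 Hz.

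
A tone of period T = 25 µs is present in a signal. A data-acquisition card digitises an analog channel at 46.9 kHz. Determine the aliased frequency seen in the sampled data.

T = 25 µs → f = 1/T = 40 kHz.
40 kHz > fs/2 = 23.45 kHz, folds to fs − 40 kHz = 6.9 kHz.

6.9 kHz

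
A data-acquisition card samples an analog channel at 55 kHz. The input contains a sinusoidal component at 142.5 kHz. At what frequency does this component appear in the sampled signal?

22.5 kHz

142.5 kHz mod fs = 32.5 kHz.
32.5 kHz > fs/2 = 27.5 kHz, folds to fs − 32.5 kHz = 22.5 kHz.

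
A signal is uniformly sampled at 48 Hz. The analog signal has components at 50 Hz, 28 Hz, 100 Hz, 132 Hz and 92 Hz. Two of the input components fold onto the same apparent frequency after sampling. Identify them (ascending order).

92 Hz, 100 Hz

fs/2 = 24 Hz.
50 Hz mod fs = 2 Hz.
2 Hz ≤ fs/2 = 24 Hz, appears at 2 Hz.
28 Hz > fs/2 = 24 Hz, folds to fs − 28 Hz = 20 Hz.
100 Hz mod fs = 4 Hz.
4 Hz ≤ fs/2 = 24 Hz, appears at 4 Hz.
132 Hz mod fs = 36 Hz.
36 Hz > fs/2 = 24 Hz, folds to fs − 36 Hz = 12 Hz.
92 Hz mod fs = 44 Hz.
44 Hz > fs/2 = 24 Hz, folds to fs − 44 Hz = 4 Hz.
92 Hz and 100 Hz both map to 4 Hz.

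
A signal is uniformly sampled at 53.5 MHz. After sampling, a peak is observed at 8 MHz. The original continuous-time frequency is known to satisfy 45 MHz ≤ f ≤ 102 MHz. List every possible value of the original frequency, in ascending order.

Frequencies that alias to 8 MHz are k·fs ± 8 MHz for integer k ≥ 0.
k=0: 8 MHz.
k=1: 45.5 MHz, 61.5 MHz.
k=2: 99 MHz, 115 MHz.
k=3: 152.5 MHz, 168.5 MHz.
Within [45 MHz, 102 MHz]: 45.5 MHz, 61.5 MHz, 99 MHz.

45.5 MHz, 61.5 MHz, 99 MHz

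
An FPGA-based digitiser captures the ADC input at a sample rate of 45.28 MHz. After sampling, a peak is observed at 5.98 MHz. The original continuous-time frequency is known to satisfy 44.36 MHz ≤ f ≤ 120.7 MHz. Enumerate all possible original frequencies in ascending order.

51.26 MHz, 84.58 MHz, 96.54 MHz

Frequencies that alias to 5.98 MHz are k·fs ± 5.98 MHz for integer k ≥ 0.
k=0: 5.98 MHz.
k=1: 39.3 MHz, 51.26 MHz.
k=2: 84.58 MHz, 96.54 MHz.
k=3: 129.86 MHz, 141.82 MHz.
Within [44.36 MHz, 120.7 MHz]: 51.26 MHz, 84.58 MHz, 96.54 MHz.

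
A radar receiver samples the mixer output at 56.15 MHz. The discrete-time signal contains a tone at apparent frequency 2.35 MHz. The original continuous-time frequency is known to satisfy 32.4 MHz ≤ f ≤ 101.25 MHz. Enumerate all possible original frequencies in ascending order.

Frequencies that alias to 2.35 MHz are k·fs ± 2.35 MHz for integer k ≥ 0.
k=0: 2.35 MHz.
k=1: 53.8 MHz, 58.5 MHz.
k=2: 109.95 MHz, 114.65 MHz.
Within [32.4 MHz, 101.25 MHz]: 53.8 MHz, 58.5 MHz.

53.8 MHz, 58.5 MHz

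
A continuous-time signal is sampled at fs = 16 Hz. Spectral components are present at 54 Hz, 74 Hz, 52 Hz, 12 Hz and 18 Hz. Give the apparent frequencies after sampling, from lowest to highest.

2 Hz, 4 Hz, 6 Hz

fs/2 = 8 Hz.
54 Hz mod fs = 6 Hz.
6 Hz ≤ fs/2 = 8 Hz, appears at 6 Hz.
74 Hz mod fs = 10 Hz.
10 Hz > fs/2 = 8 Hz, folds to fs − 10 Hz = 6 Hz.
52 Hz mod fs = 4 Hz.
4 Hz ≤ fs/2 = 8 Hz, appears at 4 Hz.
12 Hz > fs/2 = 8 Hz, folds to fs − 12 Hz = 4 Hz.
18 Hz mod fs = 2 Hz.
2 Hz ≤ fs/2 = 8 Hz, appears at 2 Hz.
Distinct values: {2 Hz, 4 Hz, 6 Hz}.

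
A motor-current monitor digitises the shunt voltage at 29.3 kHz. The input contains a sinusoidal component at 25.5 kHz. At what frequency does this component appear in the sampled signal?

25.5 kHz > fs/2 = 14.65 kHz, folds to fs − 25.5 kHz = 3.8 kHz.

3.8 kHz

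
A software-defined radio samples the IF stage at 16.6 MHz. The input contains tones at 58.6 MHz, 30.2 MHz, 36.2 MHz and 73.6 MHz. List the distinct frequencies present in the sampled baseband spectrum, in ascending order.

3 MHz, 7.2 MHz, 7.8 MHz

fs/2 = 8.3 MHz.
58.6 MHz mod fs = 8.8 MHz.
8.8 MHz > fs/2 = 8.3 MHz, folds to fs − 8.8 MHz = 7.8 MHz.
30.2 MHz mod fs = 13.6 MHz.
13.6 MHz > fs/2 = 8.3 MHz, folds to fs − 13.6 MHz = 3 MHz.
36.2 MHz mod fs = 3 MHz.
3 MHz ≤ fs/2 = 8.3 MHz, appears at 3 MHz.
73.6 MHz mod fs = 7.2 MHz.
7.2 MHz ≤ fs/2 = 8.3 MHz, appears at 7.2 MHz.
Distinct values: {3 MHz, 7.2 MHz, 7.8 MHz}.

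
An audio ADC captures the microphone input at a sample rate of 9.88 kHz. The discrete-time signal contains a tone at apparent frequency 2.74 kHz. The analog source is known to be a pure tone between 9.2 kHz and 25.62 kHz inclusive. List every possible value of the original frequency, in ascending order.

12.62 kHz, 17.02 kHz, 22.5 kHz

Frequencies that alias to 2.74 kHz are k·fs ± 2.74 kHz for integer k ≥ 0.
k=0: 2.74 kHz.
k=1: 7.14 kHz, 12.62 kHz.
k=2: 17.02 kHz, 22.5 kHz.
k=3: 26.9 kHz, 32.38 kHz.
Within [9.2 kHz, 25.62 kHz]: 12.62 kHz, 17.02 kHz, 22.5 kHz.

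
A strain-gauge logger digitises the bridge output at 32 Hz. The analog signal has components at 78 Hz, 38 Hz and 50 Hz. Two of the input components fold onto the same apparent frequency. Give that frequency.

14 Hz

fs/2 = 16 Hz.
78 Hz mod fs = 14 Hz.
14 Hz ≤ fs/2 = 16 Hz, appears at 14 Hz.
38 Hz mod fs = 6 Hz.
6 Hz ≤ fs/2 = 16 Hz, appears at 6 Hz.
50 Hz mod fs = 18 Hz.
18 Hz > fs/2 = 16 Hz, folds to fs − 18 Hz = 14 Hz.
50 Hz and 78 Hz both map to 14 Hz.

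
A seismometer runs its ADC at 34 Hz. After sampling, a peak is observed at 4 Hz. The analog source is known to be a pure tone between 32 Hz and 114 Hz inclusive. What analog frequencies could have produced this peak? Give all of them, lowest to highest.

38 Hz, 64 Hz, 72 Hz, 98 Hz, 106 Hz

Frequencies that alias to 4 Hz are k·fs ± 4 Hz for integer k ≥ 0.
k=0: 4 Hz.
k=1: 30 Hz, 38 Hz.
k=2: 64 Hz, 72 Hz.
k=3: 98 Hz, 106 Hz.
k=4: 132 Hz, 140 Hz.
Within [32 Hz, 114 Hz]: 38 Hz, 64 Hz, 72 Hz, 98 Hz, 106 Hz.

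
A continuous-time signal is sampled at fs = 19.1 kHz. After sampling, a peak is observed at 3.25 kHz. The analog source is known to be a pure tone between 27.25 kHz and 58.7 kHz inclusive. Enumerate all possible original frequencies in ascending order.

Frequencies that alias to 3.25 kHz are k·fs ± 3.25 kHz for integer k ≥ 0.
k=0: 3.25 kHz.
k=1: 15.85 kHz, 22.35 kHz.
k=2: 34.95 kHz, 41.45 kHz.
k=3: 54.05 kHz, 60.55 kHz.
k=4: 73.15 kHz, 79.65 kHz.
Within [27.25 kHz, 58.7 kHz]: 34.95 kHz, 41.45 kHz, 54.05 kHz.

34.95 kHz, 41.45 kHz, 54.05 kHz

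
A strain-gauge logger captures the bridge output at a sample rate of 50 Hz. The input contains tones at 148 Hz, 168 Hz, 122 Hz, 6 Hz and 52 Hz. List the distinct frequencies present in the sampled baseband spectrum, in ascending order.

fs/2 = 25 Hz.
148 Hz mod fs = 48 Hz.
48 Hz > fs/2 = 25 Hz, folds to fs − 48 Hz = 2 Hz.
168 Hz mod fs = 18 Hz.
18 Hz ≤ fs/2 = 25 Hz, appears at 18 Hz.
122 Hz mod fs = 22 Hz.
22 Hz ≤ fs/2 = 25 Hz, appears at 22 Hz.
6 Hz ≤ fs/2 = 25 Hz, passes unchanged.
52 Hz mod fs = 2 Hz.
2 Hz ≤ fs/2 = 25 Hz, appears at 2 Hz.
Distinct values: {2 Hz, 6 Hz, 18 Hz, 22 Hz}.

2 Hz, 6 Hz, 18 Hz, 22 Hz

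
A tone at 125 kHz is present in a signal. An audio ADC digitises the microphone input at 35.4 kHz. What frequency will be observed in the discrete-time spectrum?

125 kHz mod fs = 18.8 kHz.
18.8 kHz > fs/2 = 17.7 kHz, folds to fs − 18.8 kHz = 16.6 kHz.

16.6 kHz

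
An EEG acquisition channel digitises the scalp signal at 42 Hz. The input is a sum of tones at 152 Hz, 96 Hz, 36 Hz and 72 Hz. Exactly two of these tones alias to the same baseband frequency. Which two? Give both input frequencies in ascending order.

fs/2 = 21 Hz.
152 Hz mod fs = 26 Hz.
26 Hz > fs/2 = 21 Hz, folds to fs − 26 Hz = 16 Hz.
96 Hz mod fs = 12 Hz.
12 Hz ≤ fs/2 = 21 Hz, appears at 12 Hz.
36 Hz > fs/2 = 21 Hz, folds to fs − 36 Hz = 6 Hz.
72 Hz mod fs = 30 Hz.
30 Hz > fs/2 = 21 Hz, folds to fs − 30 Hz = 12 Hz.
72 Hz and 96 Hz both map to 12 Hz.

72 Hz, 96 Hz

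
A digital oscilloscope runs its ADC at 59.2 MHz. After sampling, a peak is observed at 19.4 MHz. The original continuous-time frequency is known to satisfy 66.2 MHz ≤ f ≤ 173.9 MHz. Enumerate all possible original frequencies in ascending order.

Frequencies that alias to 19.4 MHz are k·fs ± 19.4 MHz for integer k ≥ 0.
k=0: 19.4 MHz.
k=1: 39.8 MHz, 78.6 MHz.
k=2: 99 MHz, 137.8 MHz.
k=3: 158.2 MHz, 197 MHz.
k=4: 217.4 MHz, 256.2 MHz.
Within [66.2 MHz, 173.9 MHz]: 78.6 MHz, 99 MHz, 137.8 MHz, 158.2 MHz.

78.6 MHz, 99 MHz, 137.8 MHz, 158.2 MHz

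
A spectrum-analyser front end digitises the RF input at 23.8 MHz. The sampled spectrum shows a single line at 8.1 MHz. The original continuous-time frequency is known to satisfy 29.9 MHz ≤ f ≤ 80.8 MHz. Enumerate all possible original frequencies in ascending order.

31.9 MHz, 39.5 MHz, 55.7 MHz, 63.3 MHz, 79.5 MHz

Frequencies that alias to 8.1 MHz are k·fs ± 8.1 MHz for integer k ≥ 0.
k=0: 8.1 MHz.
k=1: 15.7 MHz, 31.9 MHz.
k=2: 39.5 MHz, 55.7 MHz.
k=3: 63.3 MHz, 79.5 MHz.
k=4: 87.1 MHz, 103.3 MHz.
Within [29.9 MHz, 80.8 MHz]: 31.9 MHz, 39.5 MHz, 55.7 MHz, 63.3 MHz, 79.5 MHz.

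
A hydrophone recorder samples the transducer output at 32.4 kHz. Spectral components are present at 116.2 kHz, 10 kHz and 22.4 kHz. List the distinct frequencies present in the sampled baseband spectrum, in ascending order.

fs/2 = 16.2 kHz.
116.2 kHz mod fs = 19 kHz.
19 kHz > fs/2 = 16.2 kHz, folds to fs − 19 kHz = 13.4 kHz.
10 kHz ≤ fs/2 = 16.2 kHz, passes unchanged.
22.4 kHz > fs/2 = 16.2 kHz, folds to fs − 22.4 kHz = 10 kHz.
Distinct values: {10 kHz, 13.4 kHz}.

10 kHz, 13.4 kHz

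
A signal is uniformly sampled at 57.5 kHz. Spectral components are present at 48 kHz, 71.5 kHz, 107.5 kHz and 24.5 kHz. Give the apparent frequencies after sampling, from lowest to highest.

fs/2 = 28.75 kHz.
48 kHz > fs/2 = 28.75 kHz, folds to fs − 48 kHz = 9.5 kHz.
71.5 kHz mod fs = 14 kHz.
14 kHz ≤ fs/2 = 28.75 kHz, appears at 14 kHz.
107.5 kHz mod fs = 50 kHz.
50 kHz > fs/2 = 28.75 kHz, folds to fs − 50 kHz = 7.5 kHz.
24.5 kHz ≤ fs/2 = 28.75 kHz, passes unchanged.
Distinct values: {7.5 kHz, 9.5 kHz, 14 kHz, 24.5 kHz}.

7.5 kHz, 9.5 kHz, 14 kHz, 24.5 kHz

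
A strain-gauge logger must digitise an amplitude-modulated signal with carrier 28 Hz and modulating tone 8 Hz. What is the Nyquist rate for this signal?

72 Hz

AM sidebands sit at fc ± fm = 20 Hz and 36 Hz.
Highest-frequency component: 36 Hz.
Nyquist rate = 2 × 36 Hz = 72 Hz.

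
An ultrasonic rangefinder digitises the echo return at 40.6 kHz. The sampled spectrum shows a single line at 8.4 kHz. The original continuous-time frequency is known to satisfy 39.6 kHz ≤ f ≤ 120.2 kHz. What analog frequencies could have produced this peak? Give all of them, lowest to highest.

Frequencies that alias to 8.4 kHz are k·fs ± 8.4 kHz for integer k ≥ 0.
k=0: 8.4 kHz.
k=1: 32.2 kHz, 49 kHz.
k=2: 72.8 kHz, 89.6 kHz.
k=3: 113.4 kHz, 130.2 kHz.
k=4: 154 kHz, 170.8 kHz.
Within [39.6 kHz, 120.2 kHz]: 49 kHz, 72.8 kHz, 89.6 kHz, 113.4 kHz.

49 kHz, 72.8 kHz, 89.6 kHz, 113.4 kHz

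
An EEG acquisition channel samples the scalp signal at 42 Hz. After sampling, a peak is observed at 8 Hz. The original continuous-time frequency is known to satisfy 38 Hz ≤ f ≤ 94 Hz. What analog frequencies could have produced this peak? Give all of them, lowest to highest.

Frequencies that alias to 8 Hz are k·fs ± 8 Hz for integer k ≥ 0.
k=0: 8 Hz.
k=1: 34 Hz, 50 Hz.
k=2: 76 Hz, 92 Hz.
k=3: 118 Hz, 134 Hz.
Within [38 Hz, 94 Hz]: 50 Hz, 76 Hz, 92 Hz.

50 Hz, 76 Hz, 92 Hz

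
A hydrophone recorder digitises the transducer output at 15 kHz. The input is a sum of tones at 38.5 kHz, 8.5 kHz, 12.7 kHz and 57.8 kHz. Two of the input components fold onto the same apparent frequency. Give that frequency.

fs/2 = 7.5 kHz.
38.5 kHz mod fs = 8.5 kHz.
8.5 kHz > fs/2 = 7.5 kHz, folds to fs − 8.5 kHz = 6.5 kHz.
8.5 kHz > fs/2 = 7.5 kHz, folds to fs − 8.5 kHz = 6.5 kHz.
12.7 kHz > fs/2 = 7.5 kHz, folds to fs − 12.7 kHz = 2.3 kHz.
57.8 kHz mod fs = 12.8 kHz.
12.8 kHz > fs/2 = 7.5 kHz, folds to fs − 12.8 kHz = 2.2 kHz.
8.5 kHz and 38.5 kHz both map to 6.5 kHz.

6.5 kHz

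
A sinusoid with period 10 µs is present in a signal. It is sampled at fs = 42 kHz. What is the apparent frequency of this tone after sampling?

16 kHz

T = 10 µs → f = 1/T = 100 kHz.
100 kHz mod fs = 16 kHz.
16 kHz ≤ fs/2 = 21 kHz, appears at 16 kHz.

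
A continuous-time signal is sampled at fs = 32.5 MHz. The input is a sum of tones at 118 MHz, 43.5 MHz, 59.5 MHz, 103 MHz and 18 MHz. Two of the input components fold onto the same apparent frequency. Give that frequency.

fs/2 = 16.25 MHz.
118 MHz mod fs = 20.5 MHz.
20.5 MHz > fs/2 = 16.25 MHz, folds to fs − 20.5 MHz = 12 MHz.
43.5 MHz mod fs = 11 MHz.
11 MHz ≤ fs/2 = 16.25 MHz, appears at 11 MHz.
59.5 MHz mod fs = 27 MHz.
27 MHz > fs/2 = 16.25 MHz, folds to fs − 27 MHz = 5.5 MHz.
103 MHz mod fs = 5.5 MHz.
5.5 MHz ≤ fs/2 = 16.25 MHz, appears at 5.5 MHz.
18 MHz > fs/2 = 16.25 MHz, folds to fs − 18 MHz = 14.5 MHz.
59.5 MHz and 103 MHz both map to 5.5 MHz.

5.5 MHz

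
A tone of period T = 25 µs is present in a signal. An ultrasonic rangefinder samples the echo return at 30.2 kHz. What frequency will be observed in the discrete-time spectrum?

9.8 kHz

T = 25 µs → f = 1/T = 40 kHz.
40 kHz mod fs = 9.8 kHz.
9.8 kHz ≤ fs/2 = 15.1 kHz, appears at 9.8 kHz.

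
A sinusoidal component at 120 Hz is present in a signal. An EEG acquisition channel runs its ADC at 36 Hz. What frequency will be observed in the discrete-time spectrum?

120 Hz mod fs = 12 Hz.
12 Hz ≤ fs/2 = 18 Hz, appears at 12 Hz.

12 Hz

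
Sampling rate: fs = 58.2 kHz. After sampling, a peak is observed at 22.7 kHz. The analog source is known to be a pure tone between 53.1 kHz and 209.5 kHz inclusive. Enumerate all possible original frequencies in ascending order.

80.9 kHz, 93.7 kHz, 139.1 kHz, 151.9 kHz, 197.3 kHz

Frequencies that alias to 22.7 kHz are k·fs ± 22.7 kHz for integer k ≥ 0.
k=0: 22.7 kHz.
k=1: 35.5 kHz, 80.9 kHz.
k=2: 93.7 kHz, 139.1 kHz.
k=3: 151.9 kHz, 197.3 kHz.
k=4: 210.1 kHz, 255.5 kHz.
Within [53.1 kHz, 209.5 kHz]: 80.9 kHz, 93.7 kHz, 139.1 kHz, 151.9 kHz, 197.3 kHz.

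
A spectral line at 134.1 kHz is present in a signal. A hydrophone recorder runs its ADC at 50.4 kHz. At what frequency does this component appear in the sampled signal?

134.1 kHz mod fs = 33.3 kHz.
33.3 kHz > fs/2 = 25.2 kHz, folds to fs − 33.3 kHz = 17.1 kHz.

17.1 kHz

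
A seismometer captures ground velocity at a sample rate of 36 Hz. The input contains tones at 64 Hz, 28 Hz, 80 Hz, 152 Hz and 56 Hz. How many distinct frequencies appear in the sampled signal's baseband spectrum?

2

fs/2 = 18 Hz.
64 Hz mod fs = 28 Hz.
28 Hz > fs/2 = 18 Hz, folds to fs − 28 Hz = 8 Hz.
28 Hz > fs/2 = 18 Hz, folds to fs − 28 Hz = 8 Hz.
80 Hz mod fs = 8 Hz.
8 Hz ≤ fs/2 = 18 Hz, appears at 8 Hz.
152 Hz mod fs = 8 Hz.
8 Hz ≤ fs/2 = 18 Hz, appears at 8 Hz.
56 Hz mod fs = 20 Hz.
20 Hz > fs/2 = 18 Hz, folds to fs − 20 Hz = 16 Hz.
Distinct values: {8 Hz, 16 Hz} → 2.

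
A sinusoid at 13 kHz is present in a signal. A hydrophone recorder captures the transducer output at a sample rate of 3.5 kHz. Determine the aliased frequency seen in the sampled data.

1 kHz

13 kHz mod fs = 2.5 kHz.
2.5 kHz > fs/2 = 1.75 kHz, folds to fs − 2.5 kHz = 1 kHz.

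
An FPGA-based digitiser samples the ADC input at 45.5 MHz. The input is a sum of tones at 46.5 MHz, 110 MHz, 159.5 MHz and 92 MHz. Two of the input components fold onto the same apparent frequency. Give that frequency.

fs/2 = 22.75 MHz.
46.5 MHz mod fs = 1 MHz.
1 MHz ≤ fs/2 = 22.75 MHz, appears at 1 MHz.
110 MHz mod fs = 19 MHz.
19 MHz ≤ fs/2 = 22.75 MHz, appears at 19 MHz.
159.5 MHz mod fs = 23 MHz.
23 MHz > fs/2 = 22.75 MHz, folds to fs − 23 MHz = 22.5 MHz.
92 MHz mod fs = 1 MHz.
1 MHz ≤ fs/2 = 22.75 MHz, appears at 1 MHz.
46.5 MHz and 92 MHz both map to 1 MHz.

1 MHz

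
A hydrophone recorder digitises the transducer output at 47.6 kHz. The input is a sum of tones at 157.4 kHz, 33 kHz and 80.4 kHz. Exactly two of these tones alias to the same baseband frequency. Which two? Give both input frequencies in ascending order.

33 kHz, 157.4 kHz

fs/2 = 23.8 kHz.
157.4 kHz mod fs = 14.6 kHz.
14.6 kHz ≤ fs/2 = 23.8 kHz, appears at 14.6 kHz.
33 kHz > fs/2 = 23.8 kHz, folds to fs − 33 kHz = 14.6 kHz.
80.4 kHz mod fs = 32.8 kHz.
32.8 kHz > fs/2 = 23.8 kHz, folds to fs − 32.8 kHz = 14.8 kHz.
33 kHz and 157.4 kHz both map to 14.6 kHz.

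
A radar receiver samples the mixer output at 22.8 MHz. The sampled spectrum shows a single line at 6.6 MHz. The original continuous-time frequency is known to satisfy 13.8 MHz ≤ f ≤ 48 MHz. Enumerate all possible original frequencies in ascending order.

16.2 MHz, 29.4 MHz, 39 MHz

Frequencies that alias to 6.6 MHz are k·fs ± 6.6 MHz for integer k ≥ 0.
k=0: 6.6 MHz.
k=1: 16.2 MHz, 29.4 MHz.
k=2: 39 MHz, 52.2 MHz.
k=3: 61.8 MHz, 75 MHz.
Within [13.8 MHz, 48 MHz]: 16.2 MHz, 29.4 MHz, 39 MHz.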